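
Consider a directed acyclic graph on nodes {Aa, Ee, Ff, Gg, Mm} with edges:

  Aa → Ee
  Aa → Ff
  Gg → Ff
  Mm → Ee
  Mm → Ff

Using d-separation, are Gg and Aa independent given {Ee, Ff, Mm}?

No

2 paths connect Gg and Aa; each must be blocked for d-separation to hold:
  1. Gg → Ff ← Mm → Ee ← Aa — Ff:collider[open]; Mm:fork[blocks]; Ee:collider[open] ⇒ blocked
  2. Gg → Ff ← Aa — Ff:collider[open] ⇒ active
Since the path Gg → Ff ← Aa is active, Gg and Aa are not d-separated given {Ee, Ff, Mm}.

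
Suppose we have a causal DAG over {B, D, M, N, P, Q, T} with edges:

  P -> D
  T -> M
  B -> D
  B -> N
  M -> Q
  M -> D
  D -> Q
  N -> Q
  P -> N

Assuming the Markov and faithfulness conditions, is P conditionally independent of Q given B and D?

We examine all 6 paths between P and Q:
  1. P → N → Q — N:chain[open] ⇒ active
  2. P → N ← B → D → Q — N:collider[blocks]; B:fork[blocks]; D:chain[blocks] ⇒ blocked
  3. P → N ← B → D ← M → Q — N:collider[blocks]; B:fork[blocks]; D:collider[open]; M:fork[open] ⇒ blocked
  4. P → D → Q — D:chain[blocks] ⇒ blocked
  5. P → D ← B → N → Q — D:collider[open]; B:fork[blocks]; N:chain[open] ⇒ blocked
  6. P → D ← M → Q — D:collider[open]; M:fork[open] ⇒ active
At least one path is unblocked, so d-separation fails.

No — P and Q are not d-separated given {B, D}.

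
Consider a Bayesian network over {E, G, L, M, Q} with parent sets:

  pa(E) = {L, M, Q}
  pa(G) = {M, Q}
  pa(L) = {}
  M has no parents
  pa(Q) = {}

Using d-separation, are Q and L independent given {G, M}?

Yes

We examine all 2 paths between Q and L:
Path 1: Q → G ← M → E ← L
  M is a fork here and M is conditioned on, so the path is blocked at M.
Path 2: Q → E ← L
  E is a collider here and neither E nor any of its descendants is conditioned on, so the collider stays closed — the path is blocked at E.
Every path is blocked, so Q and L are d-separated given {G, M}.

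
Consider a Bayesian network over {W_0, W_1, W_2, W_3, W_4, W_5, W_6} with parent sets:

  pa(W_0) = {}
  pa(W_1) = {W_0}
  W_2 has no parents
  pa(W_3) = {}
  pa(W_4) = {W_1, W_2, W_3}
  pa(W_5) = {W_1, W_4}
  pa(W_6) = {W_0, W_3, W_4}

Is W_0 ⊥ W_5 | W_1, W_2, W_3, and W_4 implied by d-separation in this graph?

Yes — W_0 and W_5 are d-separated given {W_1, W_2, W_3, W_4}.

We examine all 6 paths between W_0 and W_5:
Path 1: W_0 → W_1 → W_5
  W_1 is a chain here and W_1 is conditioned on, so the path is blocked at W_1.
Path 2: W_0 → W_1 → W_4 → W_5
  W_1 is a chain here and W_1 is conditioned on, so the path is blocked at W_1.
Path 3: W_0 → W_6 ← W_4 ← W_1 → W_5
  W_6 is a collider here and neither W_6 nor any of its descendants is conditioned on, so the collider stays closed — the path is blocked at W_6.
Path 4: W_0 → W_6 ← W_4 → W_5
  W_6 is a collider here and neither W_6 nor any of its descendants is conditioned on, so the collider stays closed — the path is blocked at W_6.
Path 5: W_0 → W_6 ← W_3 → W_4 ← W_1 → W_5
  W_6 is a collider here and neither W_6 nor any of its descendants is conditioned on, so the collider stays closed — the path is blocked at W_6.
Path 6: W_0 → W_6 ← W_3 → W_4 → W_5
  W_6 is a collider here and neither W_6 nor any of its descendants is conditioned on, so the collider stays closed — the path is blocked at W_6.
Every path is blocked, so W_0 and W_5 are d-separated given {W_1, W_2, W_3, W_4}.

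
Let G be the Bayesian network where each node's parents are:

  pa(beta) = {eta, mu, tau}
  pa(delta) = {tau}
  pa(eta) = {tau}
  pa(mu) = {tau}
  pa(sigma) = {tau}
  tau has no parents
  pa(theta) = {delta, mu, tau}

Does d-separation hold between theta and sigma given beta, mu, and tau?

Yes

Enumerating the 5 paths from theta to sigma and testing each for blocking by {beta, mu, tau}:
Path 1: theta ← tau → sigma
  tau is a fork here and tau is conditioned on, so the path is blocked at tau.
Path 2: theta ← delta ← tau → sigma
  tau is a fork here and tau is conditioned on, so the path is blocked at tau.
Path 3: theta ← mu ← tau → sigma
  mu is a chain here and mu is conditioned on, so the path is blocked at mu.
Path 4: theta ← mu → beta ← tau → sigma
  mu is a fork here and mu is conditioned on, so the path is blocked at mu.
Path 5: theta ← mu → beta ← eta ← tau → sigma
  mu is a fork here and mu is conditioned on, so the path is blocked at mu.
Every path is blocked, so theta and sigma are d-separated given {beta, mu, tau}.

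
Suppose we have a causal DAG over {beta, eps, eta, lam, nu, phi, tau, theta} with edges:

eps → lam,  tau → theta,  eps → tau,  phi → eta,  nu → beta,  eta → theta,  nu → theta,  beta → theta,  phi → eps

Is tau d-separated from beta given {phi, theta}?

No

Enumerating the 4 paths from tau to beta and testing each for blocking by {phi, theta}:
Path 1: tau → theta ← beta
  theta is a collider and theta is conditioned on, which opens it — no node blocks this path, so it is active.
Path 2: tau → theta ← nu → beta
  theta is a collider and theta is conditioned on, which opens it; nu is a fork and nu is not conditioned on — no node blocks this path, so it is active.
Path 3: tau ← eps ← phi → eta → theta ← beta
  phi is a fork here and phi is conditioned on, so the path is blocked at phi.
Path 4: tau ← eps ← phi → eta → theta ← nu → beta
  phi is a fork here and phi is conditioned on, so the path is blocked at phi.
Because an active path exists, tau and beta are not d-separated.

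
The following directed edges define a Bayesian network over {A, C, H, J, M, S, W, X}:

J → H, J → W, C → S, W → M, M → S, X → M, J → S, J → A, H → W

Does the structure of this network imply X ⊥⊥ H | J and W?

Yes

We examine all 4 paths between X and H:
Path 1: X → M → S ← J → H
  S is a collider here and neither S nor any of its descendants is conditioned on, so the collider stays closed — the path is blocked at S.
Path 2: X → M → S ← J → W ← H
  S is a collider here and neither S nor any of its descendants is conditioned on, so the collider stays closed — the path is blocked at S.
Path 3: X → M ← W ← H
  M is a collider here and neither M nor any of its descendants is conditioned on, so the collider stays closed — the path is blocked at M.
Path 4: X → M ← W ← J → H
  M is a collider here and neither M nor any of its descendants is conditioned on, so the collider stays closed — the path is blocked at M.
Since every path is blocked, d-separation holds.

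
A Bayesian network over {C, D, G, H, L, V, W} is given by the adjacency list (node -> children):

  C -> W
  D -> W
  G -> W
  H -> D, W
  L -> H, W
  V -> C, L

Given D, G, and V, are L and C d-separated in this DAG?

We examine all 4 paths between L and C:
Path 1: L → H → W ← C
  W is a collider here and neither W nor any of its descendants is conditioned on, so the collider stays closed — the path is blocked at W.
Path 2: L → H → D → W ← C
  D is a chain here and D is conditioned on, so the path is blocked at D.
Path 3: L → W ← C
  W is a collider here and neither W nor any of its descendants is conditioned on, so the collider stays closed — the path is blocked at W.
Path 4: L ← V → C
  V is a fork here and V is conditioned on, so the path is blocked at V.
Every path is blocked, so L and C are d-separated given {D, G, V}.

Yes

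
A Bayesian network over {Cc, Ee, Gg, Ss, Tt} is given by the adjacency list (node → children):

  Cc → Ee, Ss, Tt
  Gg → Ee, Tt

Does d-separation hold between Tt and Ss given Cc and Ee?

Enumerating the 2 paths from Tt to Ss and testing each for blocking by {Cc, Ee}:
  1. Tt ← Cc → Ss — Cc:fork[blocks] ⇒ blocked
  2. Tt ← Gg → Ee ← Cc → Ss — Gg:fork[open]; Ee:collider[open]; Cc:fork[blocks] ⇒ blocked
Since every path is blocked, d-separation holds.

Yes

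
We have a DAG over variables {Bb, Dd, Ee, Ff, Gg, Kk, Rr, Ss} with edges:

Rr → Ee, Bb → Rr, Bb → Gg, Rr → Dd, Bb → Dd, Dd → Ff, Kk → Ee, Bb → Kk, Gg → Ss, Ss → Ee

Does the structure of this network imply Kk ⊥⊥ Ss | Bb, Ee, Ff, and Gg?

We examine all 6 paths between Kk and Ss:
Path 1: Kk ← Bb → Rr → Ee ← Ss
  Bb is a fork here and Bb is conditioned on, so the path is blocked at Bb.
Path 2: Kk ← Bb → Gg → Ss
  Bb is a fork here and Bb is conditioned on, so the path is blocked at Bb.
Path 3: Kk ← Bb → Dd ← Rr → Ee ← Ss
  Bb is a fork here and Bb is conditioned on, so the path is blocked at Bb.
Path 4: Kk → Ee ← Ss
  Ee is a collider and Ee is conditioned on, which opens it — no node blocks this path, so it is active.
Path 5: Kk → Ee ← Rr ← Bb → Gg → Ss
  Bb is a fork here and Bb is conditioned on, so the path is blocked at Bb.
Path 6: Kk → Ee ← Rr → Dd ← Bb → Gg → Ss
  Bb is a fork here and Bb is conditioned on, so the path is blocked at Bb.
Since the path Kk → Ee ← Ss is active, Kk and Ss are not d-separated given {Bb, Ee, Ff, Gg}.

No — Kk and Ss are not d-separated given {Bb, Ee, Ff, Gg}.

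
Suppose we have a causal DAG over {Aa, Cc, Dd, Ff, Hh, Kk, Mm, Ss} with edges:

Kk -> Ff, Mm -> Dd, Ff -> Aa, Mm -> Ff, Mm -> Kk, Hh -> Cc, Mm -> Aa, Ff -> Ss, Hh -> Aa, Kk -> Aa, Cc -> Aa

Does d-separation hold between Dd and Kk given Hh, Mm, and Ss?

5 paths connect Dd and Kk; each must be blocked for d-separation to hold:
  1. Dd ← Mm → Aa ← Ff ← Kk — Mm:fork[blocks]; Aa:collider[blocks]; Ff:chain[open] ⇒ blocked
  2. Dd ← Mm → Aa ← Kk — Mm:fork[blocks]; Aa:collider[blocks] ⇒ blocked
  3. Dd ← Mm → Ff → Aa ← Kk — Mm:fork[blocks]; Ff:chain[open]; Aa:collider[blocks] ⇒ blocked
  4. Dd ← Mm → Ff ← Kk — Mm:fork[blocks]; Ff:collider[open] ⇒ blocked
  5. Dd ← Mm → Kk — Mm:fork[blocks] ⇒ blocked
Since every path is blocked, d-separation holds.

Yes — Dd and Kk are d-separated given {Hh, Mm, Ss}.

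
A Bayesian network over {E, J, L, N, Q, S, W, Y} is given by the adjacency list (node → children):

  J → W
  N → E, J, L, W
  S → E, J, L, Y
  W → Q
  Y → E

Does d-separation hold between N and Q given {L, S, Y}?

No

There are 5 undirected paths between N and Q; checking each against the conditioning set {L, S, Y}:
  1. N → J → W → Q — J:chain[open]; W:chain[open] ⇒ active
  2. N → W → Q — W:chain[open] ⇒ active
  3. N → E ← Y ← S → J → W → Q — E:collider[blocks]; Y:chain[blocks]; S:fork[blocks]; J:chain[open]; W:chain[open] ⇒ blocked
  4. N → E ← S → J → W → Q — E:collider[blocks]; S:fork[blocks]; J:chain[open]; W:chain[open] ⇒ blocked
  5. N → L ← S → J → W → Q — L:collider[open]; S:fork[blocks]; J:chain[open]; W:chain[open] ⇒ blocked
Since the path N → J → W → Q is active, N and Q are not d-separated given {L, S, Y}.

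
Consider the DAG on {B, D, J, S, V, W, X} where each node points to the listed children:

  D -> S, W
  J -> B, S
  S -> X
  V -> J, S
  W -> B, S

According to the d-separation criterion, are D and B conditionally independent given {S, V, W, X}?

We examine all 6 paths between D and B:
Path 1: D → S ← V → J → B
  V is a fork here and V is conditioned on, so the path is blocked at V.
Path 2: D → S ← J → B
  S is a collider and S is conditioned on, which opens it; J is a fork and J is not conditioned on — no node blocks this path, so it is active.
Path 3: D → S ← W → B
  W is a fork here and W is conditioned on, so the path is blocked at W.
Path 4: D → W → S ← V → J → B
  W is a chain here and W is conditioned on, so the path is blocked at W.
Path 5: D → W → S ← J → B
  W is a chain here and W is conditioned on, so the path is blocked at W.
Path 6: D → W → B
  W is a chain here and W is conditioned on, so the path is blocked at W.
Because an active path exists, D and B are not d-separated.

No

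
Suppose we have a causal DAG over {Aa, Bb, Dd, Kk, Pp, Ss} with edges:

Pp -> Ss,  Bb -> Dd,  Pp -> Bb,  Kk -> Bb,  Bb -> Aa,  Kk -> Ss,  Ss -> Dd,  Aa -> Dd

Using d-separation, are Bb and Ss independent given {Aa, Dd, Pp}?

No

There are 4 undirected paths between Bb and Ss; checking each against the conditioning set {Aa, Dd, Pp}:
  1. Bb ← Kk → Ss — Kk:fork[open] ⇒ active
  2. Bb → Aa → Dd ← Ss — Aa:chain[blocks]; Dd:collider[open] ⇒ blocked
  3. Bb ← Pp → Ss — Pp:fork[blocks] ⇒ blocked
  4. Bb → Dd ← Ss — Dd:collider[open] ⇒ active
At least one path is unblocked, so d-separation fails.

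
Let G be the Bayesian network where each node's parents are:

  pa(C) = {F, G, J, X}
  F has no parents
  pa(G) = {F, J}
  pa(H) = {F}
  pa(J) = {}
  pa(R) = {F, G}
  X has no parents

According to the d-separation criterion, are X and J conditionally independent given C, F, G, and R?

We examine all 4 paths between X and J:
Path 1: X → C ← F → G ← J
  F is a fork here and F is conditioned on, so the path is blocked at F.
Path 2: X → C ← F → R ← G ← J
  F is a fork here and F is conditioned on, so the path is blocked at F.
Path 3: X → C ← G ← J
  G is a chain here and G is conditioned on, so the path is blocked at G.
Path 4: X → C ← J
  C is a collider and C is conditioned on, which opens it — no node blocks this path, so it is active.
Because an active path exists, X and J are not d-separated.

No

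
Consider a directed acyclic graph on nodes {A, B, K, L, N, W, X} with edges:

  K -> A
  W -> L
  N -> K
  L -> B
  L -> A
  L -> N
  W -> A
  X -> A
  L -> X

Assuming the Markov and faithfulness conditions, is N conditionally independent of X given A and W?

There are 6 undirected paths between N and X; checking each against the conditioning set {A, W}:
Path 1: N ← L → X
  L is a fork and L is not conditioned on — no node blocks this path, so it is active.
Path 2: N ← L ← W → A ← X
  W is a fork here and W is conditioned on, so the path is blocked at W.
Path 3: N ← L → A ← X
  L is a fork and L is not conditioned on; A is a collider and A is conditioned on, which opens it — no node blocks this path, so it is active.
Path 4: N → K → A ← X
  K is a chain and K is not conditioned on; A is a collider and A is conditioned on, which opens it — no node blocks this path, so it is active.
Path 5: N → K → A ← W → L → X
  W is a fork here and W is conditioned on, so the path is blocked at W.
Path 6: N → K → A ← L → X
  K is a chain and K is not conditioned on; A is a collider and A is conditioned on, which opens it; L is a fork and L is not conditioned on — no node blocks this path, so it is active.
Since the path N ← L → X is active, N and X are not d-separated given {A, W}.

No — N and X are not d-separated given {A, W}.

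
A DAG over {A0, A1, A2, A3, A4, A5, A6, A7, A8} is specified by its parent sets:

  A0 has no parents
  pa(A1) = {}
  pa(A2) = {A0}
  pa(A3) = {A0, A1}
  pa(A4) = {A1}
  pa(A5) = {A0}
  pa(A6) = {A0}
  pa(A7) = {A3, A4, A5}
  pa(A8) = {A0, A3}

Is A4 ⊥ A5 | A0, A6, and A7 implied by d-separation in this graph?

No

Enumerating the 6 paths from A4 to A5 and testing each for blocking by {A0, A6, A7}:
  1. A4 → A7 ← A3 → A8 ← A0 → A5 — A7:collider[open]; A3:fork[open]; A8:collider[blocks]; A0:fork[blocks] ⇒ blocked
  2. A4 → A7 ← A3 ← A0 → A5 — A7:collider[open]; A3:chain[open]; A0:fork[blocks] ⇒ blocked
  3. A4 → A7 ← A5 — A7:collider[open] ⇒ active
  4. A4 ← A1 → A3 → A7 ← A5 — A1:fork[open]; A3:chain[open]; A7:collider[open] ⇒ active
  5. A4 ← A1 → A3 → A8 ← A0 → A5 — A1:fork[open]; A3:chain[open]; A8:collider[blocks]; A0:fork[blocks] ⇒ blocked
  6. A4 ← A1 → A3 ← A0 → A5 — A1:fork[open]; A3:collider[open]; A0:fork[blocks] ⇒ blocked
Since the path A4 → A7 ← A5 is active, A4 and A5 are not d-separated given {A0, A6, A7}.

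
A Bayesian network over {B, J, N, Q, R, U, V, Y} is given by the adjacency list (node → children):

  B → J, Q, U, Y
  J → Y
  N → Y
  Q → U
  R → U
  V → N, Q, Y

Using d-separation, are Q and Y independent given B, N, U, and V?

6 paths connect Q and Y; each must be blocked for d-separation to hold:
Path 1: Q → U ← B → Y
  B is a fork here and B is conditioned on, so the path is blocked at B.
Path 2: Q → U ← B → J → Y
  B is a fork here and B is conditioned on, so the path is blocked at B.
Path 3: Q ← B → Y
  B is a fork here and B is conditioned on, so the path is blocked at B.
Path 4: Q ← B → J → Y
  B is a fork here and B is conditioned on, so the path is blocked at B.
Path 5: Q ← V → N → Y
  V is a fork here and V is conditioned on, so the path is blocked at V.
Path 6: Q ← V → Y
  V is a fork here and V is conditioned on, so the path is blocked at V.
Every path is blocked, so Q and Y are d-separated given {B, N, U, V}.

Yes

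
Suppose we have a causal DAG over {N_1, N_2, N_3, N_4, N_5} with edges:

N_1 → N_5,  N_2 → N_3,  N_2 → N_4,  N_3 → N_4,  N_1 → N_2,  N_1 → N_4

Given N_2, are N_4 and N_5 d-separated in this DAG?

No

We examine all 3 paths between N_4 and N_5:
  1. N_4 ← N_1 → N_5 — N_1:fork[open] ⇒ active
  2. N_4 ← N_3 ← N_2 ← N_1 → N_5 — N_3:chain[open]; N_2:chain[blocks]; N_1:fork[open] ⇒ blocked
  3. N_4 ← N_2 ← N_1 → N_5 — N_2:chain[blocks]; N_1:fork[open] ⇒ blocked
Since the path N_4 ← N_1 → N_5 is active, N_4 and N_5 are not d-separated given {N_2}.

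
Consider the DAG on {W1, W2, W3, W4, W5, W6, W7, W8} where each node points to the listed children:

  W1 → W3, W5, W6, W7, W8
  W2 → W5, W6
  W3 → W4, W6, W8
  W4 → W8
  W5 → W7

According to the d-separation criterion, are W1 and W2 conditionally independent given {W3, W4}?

Yes

There are 6 undirected paths between W1 and W2; checking each against the conditioning set {W3, W4}:
Path 1: W1 → W7 ← W5 ← W2
  W7 is a collider here and neither W7 nor any of its descendants is conditioned on, so the collider stays closed — the path is blocked at W7.
Path 2: W1 → W6 ← W2
  W6 is a collider here and neither W6 nor any of its descendants is conditioned on, so the collider stays closed — the path is blocked at W6.
Path 3: W1 → W3 → W6 ← W2
  W3 is a chain here and W3 is conditioned on, so the path is blocked at W3.
Path 4: W1 → W8 ← W4 ← W3 → W6 ← W2
  W8 is a collider here and neither W8 nor any of its descendants is conditioned on, so the collider stays closed — the path is blocked at W8.
Path 5: W1 → W8 ← W3 → W6 ← W2
  W8 is a collider here and neither W8 nor any of its descendants is conditioned on, so the collider stays closed — the path is blocked at W8.
Path 6: W1 → W5 ← W2
  W5 is a collider here and neither W5 nor any of its descendants is conditioned on, so the collider stays closed — the path is blocked at W5.
Since every path is blocked, d-separation holds.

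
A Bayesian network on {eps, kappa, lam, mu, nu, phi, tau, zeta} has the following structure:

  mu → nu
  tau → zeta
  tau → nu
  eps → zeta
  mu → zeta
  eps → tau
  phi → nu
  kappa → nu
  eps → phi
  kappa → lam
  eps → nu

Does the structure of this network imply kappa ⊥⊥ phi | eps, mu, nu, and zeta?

We examine all 6 paths between kappa and phi:
Path 1: kappa → nu ← mu → zeta ← eps → phi
  mu is a fork here and mu is conditioned on, so the path is blocked at mu.
Path 2: kappa → nu ← mu → zeta ← tau ← eps → phi
  mu is a fork here and mu is conditioned on, so the path is blocked at mu.
Path 3: kappa → nu ← phi
  nu is a collider and nu is conditioned on, which opens it — no node blocks this path, so it is active.
Path 4: kappa → nu ← eps → phi
  eps is a fork here and eps is conditioned on, so the path is blocked at eps.
Path 5: kappa → nu ← tau → zeta ← eps → phi
  eps is a fork here and eps is conditioned on, so the path is blocked at eps.
Path 6: kappa → nu ← tau ← eps → phi
  eps is a fork here and eps is conditioned on, so the path is blocked at eps.
Since the path kappa → nu ← phi is active, kappa and phi are not d-separated given {eps, mu, nu, zeta}.

No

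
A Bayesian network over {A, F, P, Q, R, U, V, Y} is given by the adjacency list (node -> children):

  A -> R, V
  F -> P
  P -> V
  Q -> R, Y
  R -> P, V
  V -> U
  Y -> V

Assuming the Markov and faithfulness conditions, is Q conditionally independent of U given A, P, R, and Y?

Enumerating the 4 paths from Q to U and testing each for blocking by {A, P, R, Y}:
  1. Q → R ← A → V → U — R:collider[open]; A:fork[blocks]; V:chain[open] ⇒ blocked
  2. Q → R → P → V → U — R:chain[blocks]; P:chain[blocks]; V:chain[open] ⇒ blocked
  3. Q → R → V → U — R:chain[blocks]; V:chain[open] ⇒ blocked
  4. Q → Y → V → U — Y:chain[blocks]; V:chain[open] ⇒ blocked
Every path is blocked, so Q and U are d-separated given {A, P, R, Y}.

Yes — Q and U are d-separated given {A, P, R, Y}.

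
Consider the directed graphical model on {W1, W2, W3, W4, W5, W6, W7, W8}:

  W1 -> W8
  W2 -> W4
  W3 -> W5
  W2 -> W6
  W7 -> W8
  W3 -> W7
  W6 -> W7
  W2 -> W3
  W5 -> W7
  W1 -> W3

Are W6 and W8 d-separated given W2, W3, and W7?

Yes

There are 6 undirected paths between W6 and W8; checking each against the conditioning set {W2, W3, W7}:
Path 1: W6 ← W2 → W3 → W7 → W8
  W2 is a fork here and W2 is conditioned on, so the path is blocked at W2.
Path 2: W6 ← W2 → W3 ← W1 → W8
  W2 is a fork here and W2 is conditioned on, so the path is blocked at W2.
Path 3: W6 ← W2 → W3 → W5 → W7 → W8
  W2 is a fork here and W2 is conditioned on, so the path is blocked at W2.
Path 4: W6 → W7 ← W5 ← W3 ← W1 → W8
  W3 is a chain here and W3 is conditioned on, so the path is blocked at W3.
Path 5: W6 → W7 ← W3 ← W1 → W8
  W3 is a chain here and W3 is conditioned on, so the path is blocked at W3.
Path 6: W6 → W7 → W8
  W7 is a chain here and W7 is conditioned on, so the path is blocked at W7.
Every path is blocked, so W6 and W8 are d-separated given {W2, W3, W7}.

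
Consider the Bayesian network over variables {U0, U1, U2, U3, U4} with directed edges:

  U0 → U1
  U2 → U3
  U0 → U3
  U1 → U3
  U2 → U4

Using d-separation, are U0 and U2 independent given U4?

Yes

We examine all 2 paths between U0 and U2:
Path 1: U0 → U1 → U3 ← U2
  U3 is a collider here and neither U3 nor any of its descendants is conditioned on, so the collider stays closed — the path is blocked at U3.
Path 2: U0 → U3 ← U2
  U3 is a collider here and neither U3 nor any of its descendants is conditioned on, so the collider stays closed — the path is blocked at U3.
Every path is blocked, so U0 and U2 are d-separated given {U4}.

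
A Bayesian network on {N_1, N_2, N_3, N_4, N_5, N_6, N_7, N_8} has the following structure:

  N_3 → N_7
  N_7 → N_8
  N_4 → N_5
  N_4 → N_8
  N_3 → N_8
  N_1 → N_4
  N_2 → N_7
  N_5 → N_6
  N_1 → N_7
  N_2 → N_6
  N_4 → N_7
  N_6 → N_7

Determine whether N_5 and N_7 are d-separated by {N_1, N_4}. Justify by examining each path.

No — N_5 and N_7 are not d-separated given {N_1, N_4}.

Enumerating the 6 paths from N_5 to N_7 and testing each for blocking by {N_1, N_4}:
Path 1: N_5 ← N_4 → N_7
  N_4 is a fork here and N_4 is conditioned on, so the path is blocked at N_4.
Path 2: N_5 ← N_4 ← N_1 → N_7
  N_4 is a chain here and N_4 is conditioned on, so the path is blocked at N_4.
Path 3: N_5 ← N_4 → N_8 ← N_7
  N_4 is a fork here and N_4 is conditioned on, so the path is blocked at N_4.
Path 4: N_5 ← N_4 → N_8 ← N_3 → N_7
  N_4 is a fork here and N_4 is conditioned on, so the path is blocked at N_4.
Path 5: N_5 → N_6 → N_7
  N_6 is a chain and N_6 is not conditioned on — no node blocks this path, so it is active.
Path 6: N_5 → N_6 ← N_2 → N_7
  N_6 is a collider here and neither N_6 nor any of its descendants is conditioned on, so the collider stays closed — the path is blocked at N_6.
At least one path is unblocked, so d-separation fails.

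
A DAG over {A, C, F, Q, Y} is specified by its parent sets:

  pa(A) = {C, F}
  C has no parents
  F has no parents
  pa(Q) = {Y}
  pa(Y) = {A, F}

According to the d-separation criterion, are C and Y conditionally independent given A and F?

2 paths connect C and Y; each must be blocked for d-separation to hold:
Path 1: C → A ← F → Y
  F is a fork here and F is conditioned on, so the path is blocked at F.
Path 2: C → A → Y
  A is a chain here and A is conditioned on, so the path is blocked at A.
All paths are blocked; C ⊥ Y | {A, F} holds.

Yes — C and Y are d-separated given {A, F}.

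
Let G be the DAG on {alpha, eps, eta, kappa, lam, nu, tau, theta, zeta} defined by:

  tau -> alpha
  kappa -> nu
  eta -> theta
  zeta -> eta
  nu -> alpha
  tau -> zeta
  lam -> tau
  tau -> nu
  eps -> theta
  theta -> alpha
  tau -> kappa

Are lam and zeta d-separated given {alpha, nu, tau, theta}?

Yes — lam and zeta are d-separated given {alpha, nu, tau, theta}.

There are 4 undirected paths between lam and zeta; checking each against the conditioning set {alpha, nu, tau, theta}:
Path 1: lam → tau → alpha ← theta ← eta ← zeta
  tau is a chain here and tau is conditioned on, so the path is blocked at tau.
Path 2: lam → tau → kappa → nu → alpha ← theta ← eta ← zeta
  tau is a chain here and tau is conditioned on, so the path is blocked at tau.
Path 3: lam → tau → nu → alpha ← theta ← eta ← zeta
  tau is a chain here and tau is conditioned on, so the path is blocked at tau.
Path 4: lam → tau → zeta
  tau is a chain here and tau is conditioned on, so the path is blocked at tau.
Since every path is blocked, d-separation holds.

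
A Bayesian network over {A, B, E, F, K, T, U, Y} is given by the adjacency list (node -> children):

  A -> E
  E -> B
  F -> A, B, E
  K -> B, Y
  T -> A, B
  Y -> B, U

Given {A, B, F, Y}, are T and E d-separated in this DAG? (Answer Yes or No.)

No

There are 6 undirected paths between T and E; checking each against the conditioning set {A, B, F, Y}:
Path 1: T → B ← F → E
  F is a fork here and F is conditioned on, so the path is blocked at F.
Path 2: T → B ← F → A → E
  F is a fork here and F is conditioned on, so the path is blocked at F.
Path 3: T → B ← E
  B is a collider and B is conditioned on, which opens it — no node blocks this path, so it is active.
Path 4: T → A ← F → B ← E
  F is a fork here and F is conditioned on, so the path is blocked at F.
Path 5: T → A ← F → E
  F is a fork here and F is conditioned on, so the path is blocked at F.
Path 6: T → A → E
  A is a chain here and A is conditioned on, so the path is blocked at A.
Because an active path exists, T and E are not d-separated.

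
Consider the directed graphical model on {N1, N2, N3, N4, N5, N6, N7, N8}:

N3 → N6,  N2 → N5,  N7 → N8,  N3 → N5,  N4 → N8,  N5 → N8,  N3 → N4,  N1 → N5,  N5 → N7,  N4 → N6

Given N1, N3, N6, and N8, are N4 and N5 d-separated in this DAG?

No — N4 and N5 are not d-separated given {N1, N3, N6, N8}.

Enumerating the 4 paths from N4 to N5 and testing each for blocking by {N1, N3, N6, N8}:
  1. N4 → N6 ← N3 → N5 — N6:collider[open]; N3:fork[blocks] ⇒ blocked
  2. N4 ← N3 → N5 — N3:fork[blocks] ⇒ blocked
  3. N4 → N8 ← N5 — N8:collider[open] ⇒ active
  4. N4 → N8 ← N7 ← N5 — N8:collider[open]; N7:chain[open] ⇒ active
At least one path is unblocked, so d-separation fails.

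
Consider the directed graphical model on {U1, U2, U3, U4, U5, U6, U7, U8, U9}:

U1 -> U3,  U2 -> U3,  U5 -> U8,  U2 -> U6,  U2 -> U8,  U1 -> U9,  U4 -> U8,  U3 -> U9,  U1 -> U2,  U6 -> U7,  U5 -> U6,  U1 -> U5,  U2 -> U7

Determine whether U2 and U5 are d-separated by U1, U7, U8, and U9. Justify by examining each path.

No

6 paths connect U2 and U5; each must be blocked for d-separation to hold:
Path 1: U2 → U6 ← U5
  U6 is a collider and its descendant U7 is conditioned on, which opens it — no node blocks this path, so it is active.
Path 2: U2 ← U1 → U5
  U1 is a fork here and U1 is conditioned on, so the path is blocked at U1.
Path 3: U2 → U7 ← U6 ← U5
  U7 is a collider and U7 is conditioned on, which opens it; U6 is a chain and U6 is not conditioned on — no node blocks this path, so it is active.
Path 4: U2 → U3 ← U1 → U5
  U1 is a fork here and U1 is conditioned on, so the path is blocked at U1.
Path 5: U2 → U3 → U9 ← U1 → U5
  U1 is a fork here and U1 is conditioned on, so the path is blocked at U1.
Path 6: U2 → U8 ← U5
  U8 is a collider and U8 is conditioned on, which opens it — no node blocks this path, so it is active.
Because an active path exists, U2 and U5 are not d-separated.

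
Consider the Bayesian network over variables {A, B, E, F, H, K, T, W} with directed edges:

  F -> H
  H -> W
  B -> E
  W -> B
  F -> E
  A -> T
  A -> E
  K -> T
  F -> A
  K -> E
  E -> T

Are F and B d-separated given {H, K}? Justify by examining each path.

There are 5 undirected paths between F and B; checking each against the conditioning set {H, K}:
Path 1: F → H → W → B
  H is a chain here and H is conditioned on, so the path is blocked at H.
Path 2: F → A → T ← K → E ← B
  T is a collider here and neither T nor any of its descendants is conditioned on, so the collider stays closed — the path is blocked at T.
Path 3: F → A → T ← E ← B
  T is a collider here and neither T nor any of its descendants is conditioned on, so the collider stays closed — the path is blocked at T.
Path 4: F → A → E ← B
  E is a collider here and neither E nor any of its descendants is conditioned on, so the collider stays closed — the path is blocked at E.
Path 5: F → E ← B
  E is a collider here and neither E nor any of its descendants is conditioned on, so the collider stays closed — the path is blocked at E.
All paths are blocked; F ⊥ B | {H, K} holds.

Yes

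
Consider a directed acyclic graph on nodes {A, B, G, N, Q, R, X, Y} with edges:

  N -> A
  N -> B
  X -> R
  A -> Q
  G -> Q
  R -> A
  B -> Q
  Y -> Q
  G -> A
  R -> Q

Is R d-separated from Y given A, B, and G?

Enumerating the 4 paths from R to Y and testing each for blocking by {A, B, G}:
Path 1: R → Q ← Y
  Q is a collider here and neither Q nor any of its descendants is conditioned on, so the collider stays closed — the path is blocked at Q.
Path 2: R → A ← N → B → Q ← Y
  B is a chain here and B is conditioned on, so the path is blocked at B.
Path 3: R → A → Q ← Y
  A is a chain here and A is conditioned on, so the path is blocked at A.
Path 4: R → A ← G → Q ← Y
  G is a fork here and G is conditioned on, so the path is blocked at G.
All paths are blocked; R ⊥ Y | {A, B, G} holds.

Yes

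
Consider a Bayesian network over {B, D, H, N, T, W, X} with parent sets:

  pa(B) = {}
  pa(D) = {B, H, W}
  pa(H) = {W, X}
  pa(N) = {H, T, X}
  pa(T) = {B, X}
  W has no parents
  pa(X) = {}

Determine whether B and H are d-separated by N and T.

Enumerating the 6 paths from B to H and testing each for blocking by {N, T}:
Path 1: B → T ← X → N ← H
  T is a collider and T is conditioned on, which opens it; X is a fork and X is not conditioned on; N is a collider and N is conditioned on, which opens it — no node blocks this path, so it is active.
Path 2: B → T ← X → H
  T is a collider and T is conditioned on, which opens it; X is a fork and X is not conditioned on — no node blocks this path, so it is active.
Path 3: B → T → N ← X → H
  T is a chain here and T is conditioned on, so the path is blocked at T.
Path 4: B → T → N ← H
  T is a chain here and T is conditioned on, so the path is blocked at T.
Path 5: B → D ← W → H
  D is a collider here and neither D nor any of its descendants is conditioned on, so the collider stays closed — the path is blocked at D.
Path 6: B → D ← H
  D is a collider here and neither D nor any of its descendants is conditioned on, so the collider stays closed — the path is blocked at D.
At least one path is unblocked, so d-separation fails.

No — B and H are not d-separated given {N, T}.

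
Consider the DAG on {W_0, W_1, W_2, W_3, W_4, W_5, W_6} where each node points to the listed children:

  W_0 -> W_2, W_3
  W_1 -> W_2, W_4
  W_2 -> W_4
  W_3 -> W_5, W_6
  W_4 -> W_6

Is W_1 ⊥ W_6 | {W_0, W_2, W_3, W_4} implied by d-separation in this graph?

Yes — W_1 and W_6 are d-separated given {W_0, W_2, W_3, W_4}.

Enumerating the 4 paths from W_1 to W_6 and testing each for blocking by {W_0, W_2, W_3, W_4}:
  1. W_1 → W_4 → W_6 — W_4:chain[blocks] ⇒ blocked
  2. W_1 → W_4 ← W_2 ← W_0 → W_3 → W_6 — W_4:collider[open]; W_2:chain[blocks]; W_0:fork[blocks]; W_3:chain[blocks] ⇒ blocked
  3. W_1 → W_2 → W_4 → W_6 — W_2:chain[blocks]; W_4:chain[blocks] ⇒ blocked
  4. W_1 → W_2 ← W_0 → W_3 → W_6 — W_2:collider[open]; W_0:fork[blocks]; W_3:chain[blocks] ⇒ blocked
Since every path is blocked, d-separation holds.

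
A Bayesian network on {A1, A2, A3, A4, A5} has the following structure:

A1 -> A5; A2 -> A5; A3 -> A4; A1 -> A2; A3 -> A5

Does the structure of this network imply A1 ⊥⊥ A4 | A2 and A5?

There are 2 undirected paths between A1 and A4; checking each against the conditioning set {A2, A5}:
Path 1: A1 → A5 ← A3 → A4
  A5 is a collider and A5 is conditioned on, which opens it; A3 is a fork and A3 is not conditioned on — no node blocks this path, so it is active.
Path 2: A1 → A2 → A5 ← A3 → A4
  A2 is a chain here and A2 is conditioned on, so the path is blocked at A2.
Since the path A1 → A5 ← A3 → A4 is active, A1 and A4 are not d-separated given {A2, A5}.

No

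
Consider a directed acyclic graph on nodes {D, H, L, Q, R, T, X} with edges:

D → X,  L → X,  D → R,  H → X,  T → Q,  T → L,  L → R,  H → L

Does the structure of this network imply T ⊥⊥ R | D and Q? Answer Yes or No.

No — T and R are not d-separated given {D, Q}.

We examine all 3 paths between T and R:
  1. T → L → X ← D → R — L:chain[open]; X:collider[blocks]; D:fork[blocks] ⇒ blocked
  2. T → L → R — L:chain[open] ⇒ active
  3. T → L ← H → X ← D → R — L:collider[blocks]; H:fork[open]; X:collider[blocks]; D:fork[blocks] ⇒ blocked
Because an active path exists, T and R are not d-separated.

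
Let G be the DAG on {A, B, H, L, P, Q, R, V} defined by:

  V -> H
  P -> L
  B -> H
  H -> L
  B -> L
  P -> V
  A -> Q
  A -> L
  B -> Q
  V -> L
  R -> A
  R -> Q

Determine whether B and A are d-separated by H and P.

Yes

There are 6 undirected paths between B and A; checking each against the conditioning set {H, P}:
Path 1: B → H ← V ← P → L ← A
  P is a fork here and P is conditioned on, so the path is blocked at P.
Path 2: B → H ← V → L ← A
  L is a collider here and neither L nor any of its descendants is conditioned on, so the collider stays closed — the path is blocked at L.
Path 3: B → H → L ← A
  H is a chain here and H is conditioned on, so the path is blocked at H.
Path 4: B → L ← A
  L is a collider here and neither L nor any of its descendants is conditioned on, so the collider stays closed — the path is blocked at L.
Path 5: B → Q ← A
  Q is a collider here and neither Q nor any of its descendants is conditioned on, so the collider stays closed — the path is blocked at Q.
Path 6: B → Q ← R → A
  Q is a collider here and neither Q nor any of its descendants is conditioned on, so the collider stays closed — the path is blocked at Q.
Since every path is blocked, d-separation holds.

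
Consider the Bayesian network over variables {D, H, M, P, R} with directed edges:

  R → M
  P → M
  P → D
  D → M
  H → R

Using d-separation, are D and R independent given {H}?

Yes — D and R are d-separated given {H}.

There are 2 undirected paths between D and R; checking each against the conditioning set {H}:
  1. D → M ← R — M:collider[blocks] ⇒ blocked
  2. D ← P → M ← R — P:fork[open]; M:collider[blocks] ⇒ blocked
All paths are blocked; D ⊥ R | {H} holds.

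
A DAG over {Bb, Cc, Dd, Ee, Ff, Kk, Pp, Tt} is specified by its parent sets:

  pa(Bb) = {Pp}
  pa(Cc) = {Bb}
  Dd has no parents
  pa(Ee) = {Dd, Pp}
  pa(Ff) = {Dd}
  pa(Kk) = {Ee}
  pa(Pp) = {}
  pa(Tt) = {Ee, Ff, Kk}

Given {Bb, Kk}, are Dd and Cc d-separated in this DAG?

Yes — Dd and Cc are d-separated given {Bb, Kk}.

Enumerating the 3 paths from Dd to Cc and testing each for blocking by {Bb, Kk}:
  1. Dd → Ee ← Pp → Bb → Cc — Ee:collider[open]; Pp:fork[open]; Bb:chain[blocks] ⇒ blocked
  2. Dd → Ff → Tt ← Kk ← Ee ← Pp → Bb → Cc — Ff:chain[open]; Tt:collider[blocks]; Kk:chain[blocks]; Ee:chain[open]; Pp:fork[open]; Bb:chain[blocks] ⇒ blocked
  3. Dd → Ff → Tt ← Ee ← Pp → Bb → Cc — Ff:chain[open]; Tt:collider[blocks]; Ee:chain[open]; Pp:fork[open]; Bb:chain[blocks] ⇒ blocked
All paths are blocked; Dd ⊥ Cc | {Bb, Kk} holds.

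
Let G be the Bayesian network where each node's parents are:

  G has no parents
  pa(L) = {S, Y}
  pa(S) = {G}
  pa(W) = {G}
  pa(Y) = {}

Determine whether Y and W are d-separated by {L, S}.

Yes

The only undirected path from Y to W is:
Path 1: Y → L ← S ← G → W
  S is a chain here and S is conditioned on, so the path is blocked at S.
All paths are blocked; Y ⊥ W | {L, S} holds.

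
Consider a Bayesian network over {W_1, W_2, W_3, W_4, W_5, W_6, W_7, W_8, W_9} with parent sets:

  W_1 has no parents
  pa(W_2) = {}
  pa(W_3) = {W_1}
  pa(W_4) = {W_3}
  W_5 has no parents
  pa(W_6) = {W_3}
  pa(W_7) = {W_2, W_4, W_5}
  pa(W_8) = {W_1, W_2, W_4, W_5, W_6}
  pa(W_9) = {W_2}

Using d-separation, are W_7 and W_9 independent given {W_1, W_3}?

No — W_7 and W_9 are not d-separated given {W_1, W_3}.

5 paths connect W_7 and W_9; each must be blocked for d-separation to hold:
  1. W_7 ← W_2 → W_9 — W_2:fork[open] ⇒ active
  2. W_7 ← W_4 → W_8 ← W_2 → W_9 — W_4:fork[open]; W_8:collider[blocks]; W_2:fork[open] ⇒ blocked
  3. W_7 ← W_4 ← W_3 → W_6 → W_8 ← W_2 → W_9 — W_4:chain[open]; W_3:fork[blocks]; W_6:chain[open]; W_8:collider[blocks]; W_2:fork[open] ⇒ blocked
  4. W_7 ← W_4 ← W_3 ← W_1 → W_8 ← W_2 → W_9 — W_4:chain[open]; W_3:chain[blocks]; W_1:fork[blocks]; W_8:collider[blocks]; W_2:fork[open] ⇒ blocked
  5. W_7 ← W_5 → W_8 ← W_2 → W_9 — W_5:fork[open]; W_8:collider[blocks]; W_2:fork[open] ⇒ blocked
Because an active path exists, W_7 and W_9 are not d-separated.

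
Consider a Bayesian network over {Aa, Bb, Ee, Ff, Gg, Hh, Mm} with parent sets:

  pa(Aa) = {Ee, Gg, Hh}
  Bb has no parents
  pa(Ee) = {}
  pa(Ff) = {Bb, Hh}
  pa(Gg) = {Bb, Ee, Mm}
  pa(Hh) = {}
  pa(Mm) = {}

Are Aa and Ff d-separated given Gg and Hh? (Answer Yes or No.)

3 paths connect Aa and Ff; each must be blocked for d-separation to hold:
Path 1: Aa ← Gg ← Bb → Ff
  Gg is a chain here and Gg is conditioned on, so the path is blocked at Gg.
Path 2: Aa ← Ee → Gg ← Bb → Ff
  Ee is a fork and Ee is not conditioned on; Gg is a collider and Gg is conditioned on, which opens it; Bb is a fork and Bb is not conditioned on — no node blocks this path, so it is active.
Path 3: Aa ← Hh → Ff
  Hh is a fork here and Hh is conditioned on, so the path is blocked at Hh.
At least one path is unblocked, so d-separation fails.

No — Aa and Ff are not d-separated given {Gg, Hh}.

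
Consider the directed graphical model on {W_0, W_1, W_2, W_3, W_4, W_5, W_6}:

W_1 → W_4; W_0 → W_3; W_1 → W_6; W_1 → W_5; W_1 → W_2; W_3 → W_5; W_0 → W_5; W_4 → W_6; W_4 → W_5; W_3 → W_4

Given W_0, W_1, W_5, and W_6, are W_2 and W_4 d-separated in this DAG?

We examine all 5 paths between W_2 and W_4:
Path 1: W_2 ← W_1 → W_6 ← W_4
  W_1 is a fork here and W_1 is conditioned on, so the path is blocked at W_1.
Path 2: W_2 ← W_1 → W_5 ← W_4
  W_1 is a fork here and W_1 is conditioned on, so the path is blocked at W_1.
Path 3: W_2 ← W_1 → W_5 ← W_0 → W_3 → W_4
  W_1 is a fork here and W_1 is conditioned on, so the path is blocked at W_1.
Path 4: W_2 ← W_1 → W_5 ← W_3 → W_4
  W_1 is a fork here and W_1 is conditioned on, so the path is blocked at W_1.
Path 5: W_2 ← W_1 → W_4
  W_1 is a fork here and W_1 is conditioned on, so the path is blocked at W_1.
Every path is blocked, so W_2 and W_4 are d-separated given {W_0, W_1, W_5, W_6}.

Yes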